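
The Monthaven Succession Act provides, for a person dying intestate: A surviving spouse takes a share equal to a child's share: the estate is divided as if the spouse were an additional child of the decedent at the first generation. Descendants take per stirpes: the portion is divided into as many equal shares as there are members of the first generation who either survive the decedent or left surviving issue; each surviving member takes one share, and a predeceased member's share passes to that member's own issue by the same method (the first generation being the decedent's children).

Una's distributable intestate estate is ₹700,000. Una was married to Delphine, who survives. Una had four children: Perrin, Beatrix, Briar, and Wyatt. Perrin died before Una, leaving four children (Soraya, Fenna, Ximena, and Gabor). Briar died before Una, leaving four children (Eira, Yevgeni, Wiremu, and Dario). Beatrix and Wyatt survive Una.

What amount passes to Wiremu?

Wiremu receives ₹35,000.

The spouse counts as an additional share at the children's level, so there are 5 primary shares of ₹140,000. Delphine takes one such share (₹140,000).
The children's combined portion (₹560,000) is divided into 4 shares of ₹140,000: Beatrix and Wyatt each take ₹140,000; Perrin's ₹140,000 share passes to Perrin's issue; Briar's ₹140,000 share passes to Briar's issue.
Perrin's share (₹140,000) is divided into 4 shares of ₹35,000: Soraya, Fenna, Ximena, and Gabor each take ₹35,000.
Briar's share (₹140,000) is divided into 4 shares of ₹35,000: Eira, Yevgeni, Wiremu, and Dario each take ₹35,000.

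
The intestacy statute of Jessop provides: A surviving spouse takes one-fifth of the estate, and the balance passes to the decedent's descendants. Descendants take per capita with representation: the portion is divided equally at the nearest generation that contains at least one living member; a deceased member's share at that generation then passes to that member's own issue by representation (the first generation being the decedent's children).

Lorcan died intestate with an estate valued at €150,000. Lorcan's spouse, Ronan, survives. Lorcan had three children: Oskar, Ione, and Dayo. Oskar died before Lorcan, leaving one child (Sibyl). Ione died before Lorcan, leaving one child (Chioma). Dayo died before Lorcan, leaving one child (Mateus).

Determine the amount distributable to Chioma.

Ronan takes one-fifth of €150,000 = €30,000. The remaining €120,000 passes to the descendants.
No child survives, so the initial division is made at the grandchildren's generation.
The descendants' portion (€120,000) is divided into 3 shares of €40,000: Sibyl, Chioma, and Mateus each take €40,000.

Chioma receives €40,000.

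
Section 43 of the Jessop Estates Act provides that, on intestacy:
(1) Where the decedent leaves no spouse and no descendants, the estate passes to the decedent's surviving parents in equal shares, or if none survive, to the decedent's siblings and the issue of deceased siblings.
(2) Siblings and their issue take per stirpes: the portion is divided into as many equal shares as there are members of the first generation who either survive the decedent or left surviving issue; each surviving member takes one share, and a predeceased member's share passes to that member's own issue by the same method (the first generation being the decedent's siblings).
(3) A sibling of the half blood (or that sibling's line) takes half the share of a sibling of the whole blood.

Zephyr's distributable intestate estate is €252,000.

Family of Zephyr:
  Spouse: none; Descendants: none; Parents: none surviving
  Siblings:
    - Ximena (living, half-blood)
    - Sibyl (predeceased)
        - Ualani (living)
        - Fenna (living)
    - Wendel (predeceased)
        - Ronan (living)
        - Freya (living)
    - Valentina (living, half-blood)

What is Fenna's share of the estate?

The entire €252,000 passes to the siblings and their issue.
Counting each half-blood sibling's line as half a unit, there are 3 units in €252,000, so one unit is €84,000. Whole-blood lines (Sibyl and Wendel) take €84,000 each; half-blood lines (Ximena and Valentina) take €42,000 each.
Sibyl's share (€84,000) is divided into 2 shares of €42,000: Ualani and Fenna each take €42,000.
Wendel's share (€84,000) is divided into 2 shares of €42,000: Ronan and Freya each take €42,000.

Fenna receives €42,000.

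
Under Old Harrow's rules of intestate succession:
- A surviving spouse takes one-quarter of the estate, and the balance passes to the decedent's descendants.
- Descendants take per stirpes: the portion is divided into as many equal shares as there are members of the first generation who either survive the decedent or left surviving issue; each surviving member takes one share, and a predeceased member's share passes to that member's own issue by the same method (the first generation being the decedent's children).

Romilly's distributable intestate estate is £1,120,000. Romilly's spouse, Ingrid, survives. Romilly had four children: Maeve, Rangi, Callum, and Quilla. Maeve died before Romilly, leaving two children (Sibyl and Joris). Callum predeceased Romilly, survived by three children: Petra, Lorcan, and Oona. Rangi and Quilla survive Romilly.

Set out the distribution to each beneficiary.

Ingrid: £280,000; Sibyl: £105,000; Joris: £105,000; Rangi: £210,000; Petra: £70,000; Lorcan: £70,000; Oona: £70,000; Quilla: £210,000

Ingrid takes one-quarter of £1,120,000 = £280,000. The remaining £840,000 passes to the descendants.
The descendants' portion (£840,000) is divided into 4 shares of £210,000: Rangi and Quilla each take £210,000; Maeve's £210,000 share passes to Maeve's issue; Callum's £210,000 share passes to Callum's issue.
Maeve's share (£210,000) is divided into 2 shares of £105,000: Sibyl and Joris each take £105,000.
Callum's share (£210,000) is divided into 3 shares of £70,000: Petra, Lorcan, and Oona each take £70,000.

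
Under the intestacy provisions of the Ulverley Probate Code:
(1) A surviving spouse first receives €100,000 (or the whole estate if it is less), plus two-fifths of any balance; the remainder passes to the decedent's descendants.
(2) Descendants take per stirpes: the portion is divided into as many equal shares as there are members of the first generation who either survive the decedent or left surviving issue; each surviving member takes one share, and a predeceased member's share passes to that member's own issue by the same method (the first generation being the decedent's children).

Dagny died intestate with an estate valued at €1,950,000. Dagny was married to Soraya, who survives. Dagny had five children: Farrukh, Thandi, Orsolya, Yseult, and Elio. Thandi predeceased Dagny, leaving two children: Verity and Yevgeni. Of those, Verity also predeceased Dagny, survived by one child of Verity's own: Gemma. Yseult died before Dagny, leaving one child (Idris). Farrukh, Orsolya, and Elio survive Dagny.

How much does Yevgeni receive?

Soraya first takes €100,000, leaving a balance of €1,850,000. Soraya then takes two-fifths of the balance (€740,000), for a total of €840,000. The remaining €1,110,000 passes to the descendants.
The descendants' portion (€1,110,000) is divided into 5 shares of €222,000: Farrukh, Orsolya, and Elio each take €222,000; Thandi's €222,000 share passes to Thandi's issue; Yseult's €222,000 share passes to Yseult's issue.
Thandi's share (€222,000) is divided into 2 shares of €111,000: Yevgeni takes €111,000; Verity's €111,000 share passes to Verity's issue.
Verity's share (€111,000) passes entirely to Gemma.
Yseult's share (€222,000) passes entirely to Idris.

Yevgeni receives €111,000.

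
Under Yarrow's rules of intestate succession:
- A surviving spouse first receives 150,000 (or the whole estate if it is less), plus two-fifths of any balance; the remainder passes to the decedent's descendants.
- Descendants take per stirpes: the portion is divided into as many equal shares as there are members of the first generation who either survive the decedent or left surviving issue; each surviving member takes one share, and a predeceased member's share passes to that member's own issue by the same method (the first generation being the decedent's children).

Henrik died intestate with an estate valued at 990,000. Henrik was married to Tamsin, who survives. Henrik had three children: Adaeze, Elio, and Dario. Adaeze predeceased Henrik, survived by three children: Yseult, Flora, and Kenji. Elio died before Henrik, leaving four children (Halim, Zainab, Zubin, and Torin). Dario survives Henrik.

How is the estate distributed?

Tamsin first takes 150,000, leaving a balance of 840,000. Tamsin then takes two-fifths of the balance (336,000), for a total of 486,000. The remaining 504,000 passes to the descendants.
The descendants' portion (504,000) is divided into 3 shares of 168,000: Dario takes 168,000; Adaeze's 168,000 share passes to Adaeze's issue; Elio's 168,000 share passes to Elio's issue.
Adaeze's share (168,000) is divided into 3 shares of 56,000: Yseult, Flora, and Kenji each take 56,000.
Elio's share (168,000) is divided into 4 shares of 42,000: Halim, Zainab, Zubin, and Torin each take 42,000.

Tamsin: 486,000; Yseult: 56,000; Flora: 56,000; Kenji: 56,000; Halim: 42,000; Zainab: 42,000; Zubin: 42,000; Torin: 42,000; Dario: 168,000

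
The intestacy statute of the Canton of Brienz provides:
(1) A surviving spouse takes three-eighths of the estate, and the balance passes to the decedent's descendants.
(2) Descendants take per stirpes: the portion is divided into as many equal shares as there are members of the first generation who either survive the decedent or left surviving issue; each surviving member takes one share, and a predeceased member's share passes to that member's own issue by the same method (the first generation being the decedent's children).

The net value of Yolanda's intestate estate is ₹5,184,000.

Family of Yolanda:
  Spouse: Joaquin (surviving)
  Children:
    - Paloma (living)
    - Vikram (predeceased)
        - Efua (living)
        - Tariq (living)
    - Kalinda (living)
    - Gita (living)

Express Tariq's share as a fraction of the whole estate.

Joaquin takes three-eighths of ₹5,184,000 = ₹1,944,000. The remaining ₹3,240,000 passes to the descendants.
The descendants' portion (₹3,240,000) is divided into 4 shares of ₹810,000: Paloma, Kalinda, and Gita each take ₹810,000; Vikram's ₹810,000 share passes to Vikram's issue.
Vikram's share (₹810,000) is divided into 2 shares of ₹405,000: Efua and Tariq each take ₹405,000.

Tariq receives 5/64 of the estate.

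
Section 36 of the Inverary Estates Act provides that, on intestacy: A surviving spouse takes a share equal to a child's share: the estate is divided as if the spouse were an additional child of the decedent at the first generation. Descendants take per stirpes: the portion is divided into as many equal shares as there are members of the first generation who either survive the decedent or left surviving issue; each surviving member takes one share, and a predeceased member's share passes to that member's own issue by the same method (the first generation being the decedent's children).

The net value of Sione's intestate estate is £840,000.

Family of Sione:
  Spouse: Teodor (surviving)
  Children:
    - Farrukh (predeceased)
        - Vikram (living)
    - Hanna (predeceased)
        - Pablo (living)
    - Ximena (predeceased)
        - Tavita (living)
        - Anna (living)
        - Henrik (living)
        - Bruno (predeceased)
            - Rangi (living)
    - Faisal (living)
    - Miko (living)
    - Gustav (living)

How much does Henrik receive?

Henrik receives £30,000.

The spouse counts as an additional share at the children's level, so there are 7 primary shares of £120,000. Teodor takes one such share (£120,000).
The children's combined portion (£720,000) is divided into 6 shares of £120,000: Faisal, Miko, and Gustav each take £120,000; Farrukh's £120,000 share passes to Farrukh's issue; Hanna's £120,000 share passes to Hanna's issue; Ximena's £120,000 share passes to Ximena's issue.
Farrukh's share (£120,000) passes entirely to Vikram.
Hanna's share (£120,000) passes entirely to Pablo.
Ximena's share (£120,000) is divided into 4 shares of £30,000: Tavita, Anna, and Henrik each take £30,000; Bruno's £30,000 share passes to Bruno's issue.
Bruno's share (£30,000) passes entirely to Rangi.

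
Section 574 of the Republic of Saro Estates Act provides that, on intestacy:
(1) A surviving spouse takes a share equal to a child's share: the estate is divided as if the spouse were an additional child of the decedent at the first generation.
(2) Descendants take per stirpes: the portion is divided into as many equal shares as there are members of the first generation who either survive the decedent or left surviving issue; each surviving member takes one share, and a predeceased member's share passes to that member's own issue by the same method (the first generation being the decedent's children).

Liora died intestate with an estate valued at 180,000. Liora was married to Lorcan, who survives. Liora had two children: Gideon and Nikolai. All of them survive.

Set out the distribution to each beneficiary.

The spouse counts as an additional share at the children's level, so there are 3 primary shares of 60,000. Lorcan takes one such share (60,000).
The children's combined portion (120,000) is divided into 2 shares of 60,000: Gideon and Nikolai each take 60,000.

Lorcan: 60,000; Gideon: 60,000; Nikolai: 60,000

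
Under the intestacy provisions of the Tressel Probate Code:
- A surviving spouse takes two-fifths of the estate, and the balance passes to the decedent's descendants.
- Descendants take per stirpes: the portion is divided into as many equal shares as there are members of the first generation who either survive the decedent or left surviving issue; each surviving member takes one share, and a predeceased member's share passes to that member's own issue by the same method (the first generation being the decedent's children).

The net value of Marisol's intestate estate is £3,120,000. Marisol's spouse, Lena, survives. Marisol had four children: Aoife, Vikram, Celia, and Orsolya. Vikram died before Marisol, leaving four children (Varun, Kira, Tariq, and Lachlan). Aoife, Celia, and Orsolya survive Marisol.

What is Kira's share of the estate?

Lena takes two-fifths of £3,120,000 = £1,248,000. The remaining £1,872,000 passes to the descendants.
The descendants' portion (£1,872,000) is divided into 4 shares of £468,000: Aoife, Celia, and Orsolya each take £468,000; Vikram's £468,000 share passes to Vikram's issue.
Vikram's share (£468,000) is divided into 4 shares of £117,000: Varun, Kira, Tariq, and Lachlan each take £117,000.

Kira receives £117,000.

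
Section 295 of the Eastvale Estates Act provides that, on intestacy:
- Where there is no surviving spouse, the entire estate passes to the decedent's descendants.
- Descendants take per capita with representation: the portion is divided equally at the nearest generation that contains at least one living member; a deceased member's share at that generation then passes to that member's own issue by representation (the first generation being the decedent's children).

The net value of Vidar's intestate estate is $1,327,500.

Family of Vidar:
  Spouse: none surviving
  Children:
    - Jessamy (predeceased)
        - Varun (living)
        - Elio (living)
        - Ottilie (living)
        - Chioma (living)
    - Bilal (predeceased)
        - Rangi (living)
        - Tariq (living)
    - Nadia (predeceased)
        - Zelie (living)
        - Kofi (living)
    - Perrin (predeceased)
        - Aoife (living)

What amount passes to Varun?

Varun receives $147,500.

The entire $1,327,500 passes to the descendants.
No child survives, so the initial division is made at the grandchildren's generation.
That amount ($1,327,500) is divided into 9 shares of $147,500: Varun, Elio, Ottilie, Chioma, Rangi, Tariq, Zelie, Kofi, and Aoife each take $147,500.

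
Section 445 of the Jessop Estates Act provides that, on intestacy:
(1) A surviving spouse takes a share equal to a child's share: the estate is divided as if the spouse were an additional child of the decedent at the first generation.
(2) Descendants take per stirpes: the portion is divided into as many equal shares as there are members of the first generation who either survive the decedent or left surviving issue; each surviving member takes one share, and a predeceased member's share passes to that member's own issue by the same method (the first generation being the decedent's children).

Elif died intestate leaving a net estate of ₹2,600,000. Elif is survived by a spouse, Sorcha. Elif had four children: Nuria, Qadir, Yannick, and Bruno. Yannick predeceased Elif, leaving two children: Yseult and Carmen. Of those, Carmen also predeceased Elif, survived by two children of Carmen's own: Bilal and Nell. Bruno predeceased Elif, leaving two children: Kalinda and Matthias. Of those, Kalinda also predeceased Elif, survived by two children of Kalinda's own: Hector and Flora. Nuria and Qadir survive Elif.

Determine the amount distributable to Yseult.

The spouse counts as an additional share at the children's level, so there are 5 primary shares of ₹520,000. Sorcha takes one such share (₹520,000).
The children's combined portion (₹2,080,000) is divided into 4 shares of ₹520,000: Nuria and Qadir each take ₹520,000; Yannick's ₹520,000 share passes to Yannick's issue; Bruno's ₹520,000 share passes to Bruno's issue.
Yannick's share (₹520,000) is divided into 2 shares of ₹260,000: Yseult takes ₹260,000; Carmen's ₹260,000 share passes to Carmen's issue.
Carmen's share (₹260,000) is divided into 2 shares of ₹130,000: Bilal and Nell each take ₹130,000.
Bruno's share (₹520,000) is divided into 2 shares of ₹260,000: Matthias takes ₹260,000; Kalinda's ₹260,000 share passes to Kalinda's issue.
Kalinda's share (₹260,000) is divided into 2 shares of ₹130,000: Hector and Flora each take ₹130,000.

Yseult receives ₹260,000.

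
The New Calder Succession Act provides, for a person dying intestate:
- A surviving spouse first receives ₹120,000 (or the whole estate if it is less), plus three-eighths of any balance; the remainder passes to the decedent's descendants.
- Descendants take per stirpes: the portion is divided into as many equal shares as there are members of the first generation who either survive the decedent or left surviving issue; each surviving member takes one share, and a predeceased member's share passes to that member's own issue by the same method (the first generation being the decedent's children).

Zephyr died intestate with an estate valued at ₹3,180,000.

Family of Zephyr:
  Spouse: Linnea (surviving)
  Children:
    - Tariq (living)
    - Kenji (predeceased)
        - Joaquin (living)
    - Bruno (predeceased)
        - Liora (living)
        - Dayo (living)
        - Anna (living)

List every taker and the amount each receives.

Linnea: ₹1,267,500; Tariq: ₹637,500; Joaquin: ₹637,500; Liora: ₹212,500; Dayo: ₹212,500; Anna: ₹212,500

Linnea first takes ₹120,000, leaving a balance of ₹3,060,000. Linnea then takes three-eighths of the balance (₹1,147,500), for a total of ₹1,267,500. The remaining ₹1,912,500 passes to the descendants.
The descendants' portion (₹1,912,500) is divided into 3 shares of ₹637,500: Tariq takes ₹637,500; Kenji's ₹637,500 share passes to Kenji's issue; Bruno's ₹637,500 share passes to Bruno's issue.
Kenji's share (₹637,500) passes entirely to Joaquin.
Bruno's share (₹637,500) is divided into 3 shares of ₹212,500: Liora, Dayo, and Anna each take ₹212,500.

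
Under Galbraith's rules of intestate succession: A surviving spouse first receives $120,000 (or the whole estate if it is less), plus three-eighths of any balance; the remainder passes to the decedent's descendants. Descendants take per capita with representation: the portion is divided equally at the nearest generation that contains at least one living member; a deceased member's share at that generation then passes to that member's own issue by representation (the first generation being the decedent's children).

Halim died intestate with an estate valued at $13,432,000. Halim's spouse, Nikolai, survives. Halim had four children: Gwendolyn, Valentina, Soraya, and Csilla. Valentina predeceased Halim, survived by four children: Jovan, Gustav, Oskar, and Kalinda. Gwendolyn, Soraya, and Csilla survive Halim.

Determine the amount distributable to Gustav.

Nikolai first takes $120,000, leaving a balance of $13,312,000. Nikolai then takes three-eighths of the balance ($4,992,000), for a total of $5,112,000. The remaining $8,320,000 passes to the descendants.
The descendants' portion ($8,320,000) is divided into 4 shares of $2,080,000: Gwendolyn, Soraya, and Csilla each take $2,080,000; Valentina's $2,080,000 share passes to Valentina's issue.
Valentina's share ($2,080,000) is divided into 4 shares of $520,000: Jovan, Gustav, Oskar, and Kalinda each take $520,000.

Gustav receives $520,000.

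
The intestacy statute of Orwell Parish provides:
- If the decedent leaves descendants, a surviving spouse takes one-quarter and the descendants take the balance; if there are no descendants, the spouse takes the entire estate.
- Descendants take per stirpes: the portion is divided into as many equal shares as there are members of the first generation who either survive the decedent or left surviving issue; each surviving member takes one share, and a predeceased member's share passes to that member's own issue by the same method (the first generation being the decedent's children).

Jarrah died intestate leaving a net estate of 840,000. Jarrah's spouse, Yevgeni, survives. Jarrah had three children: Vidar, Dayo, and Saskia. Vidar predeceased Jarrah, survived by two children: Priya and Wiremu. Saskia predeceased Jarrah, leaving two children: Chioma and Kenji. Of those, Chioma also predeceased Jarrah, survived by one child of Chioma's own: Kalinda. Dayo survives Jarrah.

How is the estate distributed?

Yevgeni: 210,000; Priya: 105,000; Wiremu: 105,000; Dayo: 210,000; Kalinda: 105,000; Kenji: 105,000

Yevgeni takes one-quarter of 840,000 = 210,000. The remaining 630,000 passes to the descendants.
The descendants' portion (630,000) is divided into 3 shares of 210,000: Dayo takes 210,000; Vidar's 210,000 share passes to Vidar's issue; Saskia's 210,000 share passes to Saskia's issue.
Vidar's share (210,000) is divided into 2 shares of 105,000: Priya and Wiremu each take 105,000.
Saskia's share (210,000) is divided into 2 shares of 105,000: Kenji takes 105,000; Chioma's 105,000 share passes to Chioma's issue.
Chioma's share (105,000) passes entirely to Kalinda.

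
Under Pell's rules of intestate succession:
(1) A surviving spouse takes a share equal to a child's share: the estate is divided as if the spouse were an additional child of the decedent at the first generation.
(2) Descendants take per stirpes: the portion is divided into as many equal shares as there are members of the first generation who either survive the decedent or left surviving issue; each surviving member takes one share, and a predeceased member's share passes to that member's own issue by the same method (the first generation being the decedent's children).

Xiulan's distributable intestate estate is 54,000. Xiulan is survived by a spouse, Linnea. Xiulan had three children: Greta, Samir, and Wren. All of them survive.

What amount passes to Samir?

Samir receives 13,500.

The spouse counts as an additional share at the children's level, so there are 4 primary shares of 13,500. Linnea takes one such share (13,500).
The children's combined portion (40,500) is divided into 3 shares of 13,500: Greta, Samir, and Wren each take 13,500.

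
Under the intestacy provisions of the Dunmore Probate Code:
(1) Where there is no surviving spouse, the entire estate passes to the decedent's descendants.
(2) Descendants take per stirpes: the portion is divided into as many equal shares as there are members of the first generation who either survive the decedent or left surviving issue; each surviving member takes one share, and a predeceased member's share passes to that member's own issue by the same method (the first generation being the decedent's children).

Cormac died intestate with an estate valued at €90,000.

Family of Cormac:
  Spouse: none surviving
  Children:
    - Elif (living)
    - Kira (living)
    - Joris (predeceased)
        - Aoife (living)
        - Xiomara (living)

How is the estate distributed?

Elif: €30,000; Kira: €30,000; Aoife: €15,000; Xiomara: €15,000

The entire €90,000 passes to the descendants.
That amount (€90,000) is divided into 3 shares of €30,000: Elif and Kira each take €30,000; Joris's €30,000 share passes to Joris's issue.
Joris's share (€30,000) is divided into 2 shares of €15,000: Aoife and Xiomara each take €15,000.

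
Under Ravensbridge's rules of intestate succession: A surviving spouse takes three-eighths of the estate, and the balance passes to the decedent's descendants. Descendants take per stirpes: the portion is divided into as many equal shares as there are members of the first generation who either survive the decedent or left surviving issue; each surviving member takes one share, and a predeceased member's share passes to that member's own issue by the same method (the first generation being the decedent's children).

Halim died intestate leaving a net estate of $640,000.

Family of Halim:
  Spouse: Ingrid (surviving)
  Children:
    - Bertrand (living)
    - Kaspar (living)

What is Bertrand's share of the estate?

Bertrand receives $200,000.

Ingrid takes three-eighths of $640,000 = $240,000. The remaining $400,000 passes to the descendants.
The descendants' portion ($400,000) is divided into 2 shares of $200,000: Bertrand and Kaspar each take $200,000.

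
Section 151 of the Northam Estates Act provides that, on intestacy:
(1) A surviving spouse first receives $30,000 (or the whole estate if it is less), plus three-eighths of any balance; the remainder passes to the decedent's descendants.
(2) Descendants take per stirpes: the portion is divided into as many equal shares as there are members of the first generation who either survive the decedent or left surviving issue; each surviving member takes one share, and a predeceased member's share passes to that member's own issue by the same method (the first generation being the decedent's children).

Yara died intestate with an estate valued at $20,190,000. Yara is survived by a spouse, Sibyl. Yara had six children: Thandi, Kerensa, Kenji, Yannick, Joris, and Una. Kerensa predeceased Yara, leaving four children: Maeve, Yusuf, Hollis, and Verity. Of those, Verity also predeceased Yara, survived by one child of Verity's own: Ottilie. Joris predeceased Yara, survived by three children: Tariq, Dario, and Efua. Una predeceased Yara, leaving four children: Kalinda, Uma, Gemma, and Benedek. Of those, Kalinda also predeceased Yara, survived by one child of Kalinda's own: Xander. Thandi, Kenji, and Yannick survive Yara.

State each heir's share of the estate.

Sibyl first takes $30,000, leaving a balance of $20,160,000. Sibyl then takes three-eighths of the balance ($7,560,000), for a total of $7,590,000. The remaining $12,600,000 passes to the descendants.
The descendants' portion ($12,600,000) is divided into 6 shares of $2,100,000: Thandi, Kenji, and Yannick each take $2,100,000; Kerensa's $2,100,000 share passes to Kerensa's issue; Joris's $2,100,000 share passes to Joris's issue; Una's $2,100,000 share passes to Una's issue.
Kerensa's share ($2,100,000) is divided into 4 shares of $525,000: Maeve, Yusuf, and Hollis each take $525,000; Verity's $525,000 share passes to Verity's issue.
Verity's share ($525,000) passes entirely to Ottilie.
Joris's share ($2,100,000) is divided into 3 shares of $700,000: Tariq, Dario, and Efua each take $700,000.
Una's share ($2,100,000) is divided into 4 shares of $525,000: Uma, Gemma, and Benedek each take $525,000; Kalinda's $525,000 share passes to Kalinda's issue.
Kalinda's share ($525,000) passes entirely to Xander.

Sibyl: $7,590,000; Thandi: $2,100,000; Maeve: $525,000; Yusuf: $525,000; Hollis: $525,000; Ottilie: $525,000; Kenji: $2,100,000; Yannick: $2,100,000; Tariq: $700,000; Dario: $700,000; Efua: $700,000; Xander: $525,000; Uma: $525,000; Gemma: $525,000; Benedek: $525,000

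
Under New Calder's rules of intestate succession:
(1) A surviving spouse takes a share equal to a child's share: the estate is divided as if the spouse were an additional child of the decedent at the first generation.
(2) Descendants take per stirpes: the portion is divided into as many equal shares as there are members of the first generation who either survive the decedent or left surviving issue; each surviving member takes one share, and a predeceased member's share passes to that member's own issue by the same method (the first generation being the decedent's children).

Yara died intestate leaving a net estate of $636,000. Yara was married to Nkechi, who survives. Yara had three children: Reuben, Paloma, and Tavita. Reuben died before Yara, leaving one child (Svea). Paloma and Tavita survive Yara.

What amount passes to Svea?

Svea receives $159,000.

The spouse counts as an additional share at the children's level, so there are 4 primary shares of $159,000. Nkechi takes one such share ($159,000).
The children's combined portion ($477,000) is divided into 3 shares of $159,000: Paloma and Tavita each take $159,000; Reuben's $159,000 share passes to Reuben's issue.
Reuben's share ($159,000) passes entirely to Svea.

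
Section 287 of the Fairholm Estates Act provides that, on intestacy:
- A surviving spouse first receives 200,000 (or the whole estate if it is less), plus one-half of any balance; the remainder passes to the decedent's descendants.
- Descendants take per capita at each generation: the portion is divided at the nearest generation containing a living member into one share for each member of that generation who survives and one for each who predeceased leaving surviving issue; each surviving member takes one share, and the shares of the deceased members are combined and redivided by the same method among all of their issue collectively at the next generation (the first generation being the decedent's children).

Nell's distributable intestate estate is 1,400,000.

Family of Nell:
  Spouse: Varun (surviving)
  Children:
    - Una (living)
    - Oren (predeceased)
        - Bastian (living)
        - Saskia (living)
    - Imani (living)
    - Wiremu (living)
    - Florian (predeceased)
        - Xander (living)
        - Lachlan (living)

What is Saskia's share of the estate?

Saskia receives 60,000.

Varun first takes 200,000, leaving a balance of 1,200,000. Varun then takes one-half of the balance (600,000), for a total of 800,000. The remaining 600,000 passes to the descendants.
The descendants' portion (600,000) is divided at the children's generation into 5 shares of 120,000. Una, Imani, and Wiremu each take 120,000. The 2 shares of the deceased (Oren and Florian) are combined into a pool of 240,000.
That pool (240,000) is divided at the grandchildren's generation equally among Bastian, Saskia, Xander, and Lachlan: 60,000 each.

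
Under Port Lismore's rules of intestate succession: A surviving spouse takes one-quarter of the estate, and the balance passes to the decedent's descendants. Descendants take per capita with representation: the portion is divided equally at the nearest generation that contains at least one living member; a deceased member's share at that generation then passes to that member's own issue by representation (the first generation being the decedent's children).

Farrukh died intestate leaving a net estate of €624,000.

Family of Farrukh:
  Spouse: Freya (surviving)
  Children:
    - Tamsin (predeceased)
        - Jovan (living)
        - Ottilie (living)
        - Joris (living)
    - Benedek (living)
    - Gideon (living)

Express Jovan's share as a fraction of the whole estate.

Freya takes one-quarter of €624,000 = €156,000. The remaining €468,000 passes to the descendants.
The descendants' portion (€468,000) is divided into 3 shares of €156,000: Benedek and Gideon each take €156,000; Tamsin's €156,000 share passes to Tamsin's issue.
Tamsin's share (€156,000) is divided into 3 shares of €52,000: Jovan, Ottilie, and Joris each take €52,000.

Jovan receives 1/12 of the estate.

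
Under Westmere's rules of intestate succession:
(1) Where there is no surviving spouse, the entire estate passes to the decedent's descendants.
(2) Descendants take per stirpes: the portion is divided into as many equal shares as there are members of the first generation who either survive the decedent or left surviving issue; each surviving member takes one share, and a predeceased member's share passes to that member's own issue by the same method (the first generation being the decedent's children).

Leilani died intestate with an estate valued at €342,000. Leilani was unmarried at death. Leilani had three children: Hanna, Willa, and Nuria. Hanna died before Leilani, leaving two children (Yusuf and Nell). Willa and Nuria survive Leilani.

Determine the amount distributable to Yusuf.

Yusuf receives €57,000.

The entire €342,000 passes to the descendants.
That amount (€342,000) is divided into 3 shares of €114,000: Willa and Nuria each take €114,000; Hanna's €114,000 share passes to Hanna's issue.
Hanna's share (€114,000) is divided into 2 shares of €57,000: Yusuf and Nell each take €57,000.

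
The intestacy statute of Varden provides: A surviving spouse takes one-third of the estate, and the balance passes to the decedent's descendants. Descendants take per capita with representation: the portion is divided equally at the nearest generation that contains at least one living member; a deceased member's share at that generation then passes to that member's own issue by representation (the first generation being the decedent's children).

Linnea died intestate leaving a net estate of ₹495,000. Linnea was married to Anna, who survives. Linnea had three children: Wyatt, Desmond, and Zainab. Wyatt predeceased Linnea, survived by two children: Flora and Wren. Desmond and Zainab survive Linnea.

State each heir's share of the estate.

Anna takes one-third of ₹495,000 = ₹165,000. The remaining ₹330,000 passes to the descendants.
The descendants' portion (₹330,000) is divided into 3 shares of ₹110,000: Desmond and Zainab each take ₹110,000; Wyatt's ₹110,000 share passes to Wyatt's issue.
Wyatt's share (₹110,000) is divided into 2 shares of ₹55,000: Flora and Wren each take ₹55,000.

Anna: ₹165,000; Flora: ₹55,000; Wren: ₹55,000; Desmond: ₹110,000; Zainab: ₹110,000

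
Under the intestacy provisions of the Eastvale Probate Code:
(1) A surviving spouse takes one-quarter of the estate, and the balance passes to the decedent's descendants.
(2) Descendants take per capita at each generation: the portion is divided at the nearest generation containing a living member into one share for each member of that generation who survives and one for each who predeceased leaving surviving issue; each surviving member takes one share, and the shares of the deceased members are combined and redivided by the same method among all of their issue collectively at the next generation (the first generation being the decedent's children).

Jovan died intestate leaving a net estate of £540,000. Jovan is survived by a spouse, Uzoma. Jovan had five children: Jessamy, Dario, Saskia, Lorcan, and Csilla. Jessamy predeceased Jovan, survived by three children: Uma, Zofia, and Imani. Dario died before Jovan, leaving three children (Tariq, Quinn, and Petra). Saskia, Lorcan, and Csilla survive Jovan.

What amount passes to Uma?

Uzoma takes one-quarter of £540,000 = £135,000. The remaining £405,000 passes to the descendants.
The descendants' portion (£405,000) is divided at the children's generation into 5 shares of £81,000. Saskia, Lorcan, and Csilla each take £81,000. The 2 shares of the deceased (Jessamy and Dario) are combined into a pool of £162,000.
That pool (£162,000) is divided at the grandchildren's generation equally among Uma, Zofia, Imani, Tariq, Quinn, and Petra: £27,000 each.

Uma receives £27,000.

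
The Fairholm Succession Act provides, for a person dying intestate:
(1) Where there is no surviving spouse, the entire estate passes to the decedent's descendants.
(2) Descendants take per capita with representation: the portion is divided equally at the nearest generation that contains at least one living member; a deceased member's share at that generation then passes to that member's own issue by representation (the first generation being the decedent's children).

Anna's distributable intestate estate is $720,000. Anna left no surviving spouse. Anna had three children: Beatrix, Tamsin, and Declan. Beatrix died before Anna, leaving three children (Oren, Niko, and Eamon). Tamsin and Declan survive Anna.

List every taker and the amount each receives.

Oren: $80,000; Niko: $80,000; Eamon: $80,000; Tamsin: $240,000; Declan: $240,000

The entire $720,000 passes to the descendants.
That amount ($720,000) is divided into 3 shares of $240,000: Tamsin and Declan each take $240,000; Beatrix's $240,000 share passes to Beatrix's issue.
Beatrix's share ($240,000) is divided into 3 shares of $80,000: Oren, Niko, and Eamon each take $80,000.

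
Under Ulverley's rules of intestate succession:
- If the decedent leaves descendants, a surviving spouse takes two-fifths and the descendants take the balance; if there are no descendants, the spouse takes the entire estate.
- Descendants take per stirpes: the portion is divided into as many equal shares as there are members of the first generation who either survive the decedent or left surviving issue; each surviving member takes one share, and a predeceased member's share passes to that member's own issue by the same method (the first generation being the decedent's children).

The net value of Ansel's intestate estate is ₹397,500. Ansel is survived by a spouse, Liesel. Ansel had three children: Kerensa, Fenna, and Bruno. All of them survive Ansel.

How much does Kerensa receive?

Kerensa receives ₹79,500.

Liesel takes two-fifths of ₹397,500 = ₹159,000. The remaining ₹238,500 passes to the descendants.
The descendants' portion (₹238,500) is divided into 3 shares of ₹79,500: Kerensa, Fenna, and Bruno each take ₹79,500.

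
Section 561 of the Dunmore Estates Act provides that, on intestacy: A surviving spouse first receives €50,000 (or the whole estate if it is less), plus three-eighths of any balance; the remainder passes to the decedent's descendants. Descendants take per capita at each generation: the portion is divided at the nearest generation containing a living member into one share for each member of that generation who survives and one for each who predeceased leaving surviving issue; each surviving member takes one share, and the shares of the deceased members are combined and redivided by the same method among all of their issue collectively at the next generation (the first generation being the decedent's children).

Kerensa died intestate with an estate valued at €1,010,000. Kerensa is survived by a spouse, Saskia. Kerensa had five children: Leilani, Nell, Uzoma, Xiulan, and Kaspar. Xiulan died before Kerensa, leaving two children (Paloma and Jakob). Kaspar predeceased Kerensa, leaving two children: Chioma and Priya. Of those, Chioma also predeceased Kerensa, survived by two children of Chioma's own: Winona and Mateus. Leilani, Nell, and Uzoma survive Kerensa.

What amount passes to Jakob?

Jakob receives €60,000.

Saskia first takes €50,000, leaving a balance of €960,000. Saskia then takes three-eighths of the balance (€360,000), for a total of €410,000. The remaining €600,000 passes to the descendants.
The descendants' portion (€600,000) is divided at the children's generation into 5 shares of €120,000. Leilani, Nell, and Uzoma each take €120,000. The 2 shares of the deceased (Xiulan and Kaspar) are combined into a pool of €240,000.
That pool (€240,000) is divided at the grandchildren's generation into 4 shares of €60,000. Paloma, Jakob, and Priya each take €60,000. The remaining share for the deceased Chioma (€60,000) is carried to the next generation.
That pool (€60,000) is divided at the great-grandchildren's generation equally among Winona and Mateus: €30,000 each.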